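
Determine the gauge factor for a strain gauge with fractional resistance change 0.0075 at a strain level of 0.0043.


GF = (dR/R) / epsilon
= 0.0075 / 0.0043
= 1.7442

1.7442


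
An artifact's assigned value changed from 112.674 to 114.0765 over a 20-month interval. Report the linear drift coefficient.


rate = (v2 - v1) / months
= (114.0765 - 112.674) / 20
= 1.4025 / 20
= 0.0701

0.0701


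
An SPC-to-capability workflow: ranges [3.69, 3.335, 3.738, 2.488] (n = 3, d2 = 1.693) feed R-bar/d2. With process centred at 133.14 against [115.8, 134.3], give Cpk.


R_bar = (3.69 + 3.335 + 3.738 + 2.488) / 4 = 3.31275
sigma = R_bar / d2 = 3.31275 / 1.693 = 1.9567336
Cp = (USL - LSL)/(6*sigma) = (134.3 - 115.8)/(6*1.9567336) = 1.5758
Cpu = (134.3 - 133.14)/(3*1.9567336) = 0.1976
Cpl = (133.14 - 115.8)/(3*1.9567336) = 2.9539
Cpk = min(Cpu, Cpl) = 0.1976

0.1976


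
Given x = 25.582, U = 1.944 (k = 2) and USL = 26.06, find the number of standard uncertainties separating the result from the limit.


u = U / k = 1.944 / 2 = 0.972
margin = |USL - x| = |26.06 - 25.582| = 0.478
z = margin / u = 0.478 / 0.972
z = 0.4918

0.4918


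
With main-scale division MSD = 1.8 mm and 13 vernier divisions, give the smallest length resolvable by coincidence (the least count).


LC = MSD / n_div
= 1.8 / 13
= 0.1385

0.1385


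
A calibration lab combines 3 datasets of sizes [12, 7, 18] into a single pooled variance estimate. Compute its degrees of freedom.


nu = sum_i (n_i - 1)
nu = ((12 - 1) + (7 - 1) + (18 - 1))
nu = 11 + 6 + 17
nu = 34

34


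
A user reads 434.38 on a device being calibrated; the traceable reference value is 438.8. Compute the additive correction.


Correction = standard - reading
= 438.8 - 434.38
= 4.4200

4.4200


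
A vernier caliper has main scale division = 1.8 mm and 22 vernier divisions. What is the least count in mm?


LC = MSD / n_div
= 1.8 / 22
= 0.0818

0.0818


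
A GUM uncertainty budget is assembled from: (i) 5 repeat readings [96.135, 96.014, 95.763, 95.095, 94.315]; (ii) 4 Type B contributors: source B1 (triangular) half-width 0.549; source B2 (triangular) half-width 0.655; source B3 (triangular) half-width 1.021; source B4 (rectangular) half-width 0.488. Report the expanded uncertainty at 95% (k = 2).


mean = (96.135 + 96.014 + 95.763 + 95.095 + 94.315) / 5 = 95.4644
s = sqrt(sum((x - mean)^2)/(n-1)) = 0.75804076
u_A = s / sqrt(n) = 0.75804076 / sqrt(5) = 0.33900613
u_B1 = 0.549 / sqrt(6) = 0.22412831
u_B2 = 0.655 / sqrt(6) = 0.26740263
u_B3 = 1.021 / sqrt(6) = 0.4168215
u_B4 = 0.488 / sqrt(3) = 0.28174693
uc = sqrt(0.33900613^2 + 0.22412831^2 + 0.26740263^2 + 0.4168215^2 + 0.28174693^2) = 0.69984592
U = k * uc = 2 * 0.69984592
U = 1.3997

1.3997


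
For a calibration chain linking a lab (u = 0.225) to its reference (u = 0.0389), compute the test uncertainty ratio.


TUR = u_lab / u_ref
= 0.225 / 0.0389
= 5.7841

5.7841


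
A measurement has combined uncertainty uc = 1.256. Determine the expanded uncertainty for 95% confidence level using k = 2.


U = k * uc
U = 2 * 1.256
U = 2.5120

2.5120


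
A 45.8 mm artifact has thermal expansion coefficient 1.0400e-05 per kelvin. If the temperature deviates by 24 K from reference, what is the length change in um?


dL = L * alpha * dT
= 45.8 * 1.0400e-05 * 24
= 0.0114317 mm
dL_um = 0.0114317 * 1000 = 11.4317 um

11.4317


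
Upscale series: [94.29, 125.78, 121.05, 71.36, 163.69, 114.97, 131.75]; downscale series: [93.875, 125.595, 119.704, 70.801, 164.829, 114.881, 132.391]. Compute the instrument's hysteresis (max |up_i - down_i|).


|94.29 - 93.875| = 0.4150
|125.78 - 125.595| = 0.1850
|121.05 - 119.704| = 1.3460
|71.36 - 70.801| = 0.5590
|163.69 - 164.829| = 1.1390
|114.97 - 114.881| = 0.0890
|131.75 - 132.391| = 0.6410
hysteresis = max(diffs) = 1.3460

1.3460


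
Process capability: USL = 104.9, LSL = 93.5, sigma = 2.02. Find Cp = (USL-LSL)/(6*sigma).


Cp = (USL - LSL) / (6 * sigma)
= (104.9 - 93.5) / (6 * 2.02)
= 11.4000 / 12.1200
= 0.9406

0.9406


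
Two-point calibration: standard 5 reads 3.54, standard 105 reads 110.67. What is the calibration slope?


slope = (y2 - y1) / (x2 - x1)
= (110.67 - 3.54) / (105 - 5)
= 107.1300 / 100
= 1.0713

1.0713


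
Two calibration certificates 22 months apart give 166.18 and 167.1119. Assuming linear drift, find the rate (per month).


rate = (v2 - v1) / months
= (167.1119 - 166.18) / 22
= 0.9319 / 22
= 0.0424

0.0424


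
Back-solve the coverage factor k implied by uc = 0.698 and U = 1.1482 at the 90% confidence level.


k = U / uc
k = 1.1482 / 0.698
k = 1.645

1.645


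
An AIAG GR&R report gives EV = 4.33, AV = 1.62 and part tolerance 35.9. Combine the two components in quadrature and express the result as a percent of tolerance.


GRR = sqrt(EV^2 + AV^2) = sqrt(4.33^2 + 1.62^2) = 4.6231266
%GRR = GRR / tol * 100 = 4.6231266 / 35.9 * 100
%GRR = 12.8778

12.8778


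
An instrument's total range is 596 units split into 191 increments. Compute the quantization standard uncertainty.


resolution = range / divisions
resolution = 596 / 191 = 3.1204188
u_res = resolution / (2*sqrt(3))
u_res = 3.1204188 / 3.4641016
u_res = 0.9008

0.9008


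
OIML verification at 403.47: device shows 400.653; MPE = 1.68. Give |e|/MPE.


e = indication - reference = 400.653 - 403.47 = -2.8170
|e| = 2.8170
ratio = |e| / MPE = 2.8170 / 1.68
ratio = 1.6768

1.6768


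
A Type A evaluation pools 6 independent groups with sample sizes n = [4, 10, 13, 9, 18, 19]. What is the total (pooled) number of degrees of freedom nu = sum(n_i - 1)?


nu = sum_i (n_i - 1)
nu = ((4 - 1) + (10 - 1) + (13 - 1) + (9 - 1) + (18 - 1) + (19 - 1))
nu = 3 + 9 + 12 + 8 + 17 + 18
nu = 67

67


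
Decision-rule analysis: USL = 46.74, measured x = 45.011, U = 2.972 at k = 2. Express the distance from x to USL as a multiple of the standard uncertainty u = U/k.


u = U / k = 2.972 / 2 = 1.486
margin = |USL - x| = |46.74 - 45.011| = 1.729
z = margin / u = 1.729 / 1.486
z = 1.1635

1.1635


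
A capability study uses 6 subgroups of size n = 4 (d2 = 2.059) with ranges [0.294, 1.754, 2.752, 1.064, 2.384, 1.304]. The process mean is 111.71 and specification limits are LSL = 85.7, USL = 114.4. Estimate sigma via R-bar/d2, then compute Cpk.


R_bar = (0.294 + 1.754 + 2.752 + 1.064 + 2.384 + 1.304) / 6 = 1.592
sigma = R_bar / d2 = 1.592 / 2.059 = 0.77319087
Cp = (USL - LSL)/(6*sigma) = (114.4 - 85.7)/(6*0.77319087) = 6.1865
Cpu = (114.4 - 111.71)/(3*0.77319087) = 1.1597
Cpl = (111.71 - 85.7)/(3*0.77319087) = 11.2133
Cpk = min(Cpu, Cpl) = 1.1597

1.1597


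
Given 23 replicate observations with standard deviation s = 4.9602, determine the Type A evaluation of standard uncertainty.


u_A = s / sqrt(n)
u_A = 4.9602 / sqrt(23)
u_A = 4.9602 / 4.7958315
u_A = 1.0343

1.0343


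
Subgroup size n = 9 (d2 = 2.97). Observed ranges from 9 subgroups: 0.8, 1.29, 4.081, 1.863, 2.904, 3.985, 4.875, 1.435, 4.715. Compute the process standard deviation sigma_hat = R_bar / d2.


R_bar = (0.8 + 1.29 + 4.081 + 1.863 + 2.904 + 3.985 + 4.875 + 1.435 + 4.715) / 9
R_bar = 25.948 / 9 = 2.8831111
sigma_hat = R_bar / d2 = 2.8831111 / 2.97 = 0.9707

0.9707


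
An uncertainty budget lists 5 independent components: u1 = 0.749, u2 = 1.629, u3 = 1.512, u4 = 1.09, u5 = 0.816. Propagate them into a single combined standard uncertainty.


uc = sqrt(0.749^2 + 1.629^2 + 1.512^2 + 1.09^2 + 0.816^2)
uc = sqrt(7.354742)
uc = 2.7120

2.7120


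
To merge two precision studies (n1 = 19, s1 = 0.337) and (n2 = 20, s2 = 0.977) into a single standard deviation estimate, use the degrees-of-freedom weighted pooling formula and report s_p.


s_p = sqrt(((n1-1)*s1^2 + (n2-1)*s2^2) / (n1+n2-2))
numerator = (19-1)*0.337^2 + (20-1)*0.977^2 = 2.044242 + 18.136051 = 20.180293
denominator = 19 + 20 - 2 = 37
s_p^2 = 20.180293 / 37 = 0.54541332
s_p = sqrt(0.54541332) = 0.7385

0.7385


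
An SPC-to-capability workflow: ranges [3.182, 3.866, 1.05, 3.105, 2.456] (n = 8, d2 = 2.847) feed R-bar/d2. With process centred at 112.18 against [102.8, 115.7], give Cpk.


R_bar = (3.182 + 3.866 + 1.05 + 3.105 + 2.456) / 5 = 2.7318
sigma = R_bar / d2 = 2.7318 / 2.847 = 0.95953635
Cp = (USL - LSL)/(6*sigma) = (115.7 - 102.8)/(6*0.95953635) = 2.2407
Cpu = (115.7 - 112.18)/(3*0.95953635) = 1.2228
Cpl = (112.18 - 102.8)/(3*0.95953635) = 3.2585
Cpk = min(Cpu, Cpl) = 1.2228

1.2228


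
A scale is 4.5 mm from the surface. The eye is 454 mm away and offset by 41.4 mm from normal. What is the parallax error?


error = h * offset / d
= 4.5 * 41.4 / 454
= 0.4104

0.4104


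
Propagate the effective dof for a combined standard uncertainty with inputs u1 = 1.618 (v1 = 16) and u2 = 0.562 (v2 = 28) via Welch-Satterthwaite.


uc = sqrt(u1^2 + u2^2) = sqrt(1.618^2 + 0.562^2) = 1.7128246
v_eff = uc^4 / (u1^4/v1 + u2^4/v2)
= 1.7128246^4 / (1.618^4/16 + 0.562^4/28)
= 8.6069953 / 0.43190814
v_eff = 19.9278

19.9278


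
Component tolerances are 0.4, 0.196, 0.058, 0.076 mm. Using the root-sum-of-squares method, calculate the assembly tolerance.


RSS = sqrt(0.4^2 + 0.196^2 + 0.058^2 + 0.076^2)
= sqrt(0.207556)
= 0.4556

0.4556


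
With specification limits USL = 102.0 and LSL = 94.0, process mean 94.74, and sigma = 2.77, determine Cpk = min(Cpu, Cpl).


Cpu = (USL - mean) / (3*sigma) = (102.0 - 94.74) / (3*2.77) = 0.8736
Cpl = (mean - LSL) / (3*sigma) = (94.74 - 94.0) / (3*2.77) = 0.0890
Cpk = min(Cpu, Cpl) = 0.0890

0.0890


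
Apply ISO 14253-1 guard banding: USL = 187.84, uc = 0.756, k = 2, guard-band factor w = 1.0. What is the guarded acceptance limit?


U = k * uc = 2 * 0.756 = 1.512
guard band g = w * U = 1.0 * 1.512 = 1.512
AL = USL - g = 187.84 - 1.512
AL = 186.3280

186.3280


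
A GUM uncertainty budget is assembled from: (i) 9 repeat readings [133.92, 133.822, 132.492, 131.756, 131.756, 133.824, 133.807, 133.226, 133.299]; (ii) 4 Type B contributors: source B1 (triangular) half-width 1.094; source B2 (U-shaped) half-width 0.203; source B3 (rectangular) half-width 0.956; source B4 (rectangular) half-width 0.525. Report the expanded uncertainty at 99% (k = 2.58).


mean = (133.92 + 133.822 + 132.492 + 131.756 + 131.756 + 133.824 + 133.807 + 133.226 + 133.299) / 9 = 133.1002222
s = sqrt(sum((x - mean)^2)/(n-1)) = 0.88427382
u_A = s / sqrt(n) = 0.88427382 / sqrt(9) = 0.29475794
u_B1 = 1.094 / sqrt(6) = 0.44662363
u_B2 = 0.203 / sqrt(2) = 0.14354268
u_B3 = 0.956 / sqrt(3) = 0.55194686
u_B4 = 0.525 / sqrt(3) = 0.30310889
uc = sqrt(0.29475794^2 + 0.44662363^2 + 0.14354268^2 + 0.55194686^2 + 0.30310889^2) = 0.83873699
U = k * uc = 2.58 * 0.83873699
U = 2.1639

2.1639


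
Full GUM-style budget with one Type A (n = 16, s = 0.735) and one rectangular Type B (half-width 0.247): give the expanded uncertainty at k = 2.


u_A = s / sqrt(n) = 0.735 / sqrt(16) = 0.18375
u_B = half_width / sqrt(3) = 0.247 / sqrt(3) = 0.14260552
uc = sqrt(u_A^2 + u_B^2) = sqrt(0.18375^2 + 0.14260552^2) = 0.23259492
U = k * uc = 2 * 0.23259492
U = 0.4652

0.4652


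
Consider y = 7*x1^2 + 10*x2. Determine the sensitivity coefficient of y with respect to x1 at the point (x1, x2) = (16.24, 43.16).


y = 7*x1^2 + 10*x2
dy/dx1 = 2*7*x1
Evaluate at x1 = 16.24: c1 = 14 * 16.24
c1 = 227.3600

227.3600


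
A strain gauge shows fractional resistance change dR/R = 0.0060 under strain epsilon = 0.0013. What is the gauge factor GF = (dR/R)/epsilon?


GF = (dR/R) / epsilon
= 0.0060 / 0.0013
= 4.6154

4.6154


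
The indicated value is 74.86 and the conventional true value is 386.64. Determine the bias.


Systematic error = measured - true
= 74.86 - 386.64
= -311.7800

-311.7800


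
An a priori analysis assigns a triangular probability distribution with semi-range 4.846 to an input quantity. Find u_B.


u_B = half_width / sqrt(6)
u_B = 4.846 / 2.4494897
u_B = 1.9784

1.9784


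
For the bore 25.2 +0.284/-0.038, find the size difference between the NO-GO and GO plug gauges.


GO = nominal - lower_tol (smallest hole = maximum material condition)
GO = 25.2 - 0.038 = 25.162
NO-GO = nominal + upper_tol (largest hole = least material condition)
NO-GO = 25.2 + 0.284 = 25.484
spread = NO-GO - GO = 25.484 - 25.162 = 0.3220

0.3220


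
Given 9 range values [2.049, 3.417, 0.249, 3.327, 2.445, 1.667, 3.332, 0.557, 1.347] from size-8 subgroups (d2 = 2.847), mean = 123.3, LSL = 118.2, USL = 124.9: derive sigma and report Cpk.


R_bar = (2.049 + 3.417 + 0.249 + 3.327 + 2.445 + 1.667 + 3.332 + 0.557 + 1.347) / 9 = 2.0433333
sigma = R_bar / d2 = 2.0433333 / 2.847 = 0.71771454
Cp = (USL - LSL)/(6*sigma) = (124.9 - 118.2)/(6*0.71771454) = 1.5559
Cpu = (124.9 - 123.3)/(3*0.71771454) = 0.7431
Cpl = (123.3 - 118.2)/(3*0.71771454) = 2.3686
Cpk = min(Cpu, Cpl) = 0.7431

0.7431


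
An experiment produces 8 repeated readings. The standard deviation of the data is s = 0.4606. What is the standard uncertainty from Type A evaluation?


u_A = s / sqrt(n)
u_A = 0.4606 / sqrt(8)
u_A = 0.4606 / 2.8284271
u_A = 0.1628

0.1628


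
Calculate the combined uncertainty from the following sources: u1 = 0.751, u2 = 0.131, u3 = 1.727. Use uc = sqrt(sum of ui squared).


uc = sqrt(0.751^2 + 0.131^2 + 1.727^2)
uc = sqrt(3.563691)
uc = 1.8878

1.8878


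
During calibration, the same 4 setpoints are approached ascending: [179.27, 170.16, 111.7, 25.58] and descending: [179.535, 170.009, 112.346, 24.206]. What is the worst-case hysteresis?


|179.27 - 179.535| = 0.2650
|170.16 - 170.009| = 0.1510
|111.7 - 112.346| = 0.6460
|25.58 - 24.206| = 1.3740
hysteresis = max(diffs) = 1.3740

1.3740


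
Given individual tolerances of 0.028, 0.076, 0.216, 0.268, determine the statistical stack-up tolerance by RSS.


RSS = sqrt(0.028^2 + 0.076^2 + 0.216^2 + 0.268^2)
= sqrt(0.12504)
= 0.3536

0.3536


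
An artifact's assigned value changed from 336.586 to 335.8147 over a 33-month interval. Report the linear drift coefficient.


rate = (v2 - v1) / months
= (335.8147 - 336.586) / 33
= -0.7713 / 33
= -0.0234

-0.0234


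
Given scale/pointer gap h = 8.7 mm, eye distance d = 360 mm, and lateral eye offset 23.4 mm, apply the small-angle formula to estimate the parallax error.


error = h * offset / d
= 8.7 * 23.4 / 360
= 0.5655

0.5655


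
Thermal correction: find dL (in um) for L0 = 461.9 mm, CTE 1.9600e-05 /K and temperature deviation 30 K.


dL = L * alpha * dT
= 461.9 * 1.9600e-05 * 30
= 0.2715972 mm
dL_um = 0.2715972 * 1000 = 271.5972 um

271.5972


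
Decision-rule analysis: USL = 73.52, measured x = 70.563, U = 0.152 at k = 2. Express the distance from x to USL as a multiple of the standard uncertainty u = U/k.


u = U / k = 0.152 / 2 = 0.076
margin = |USL - x| = |73.52 - 70.563| = 2.957
z = margin / u = 2.957 / 0.076
z = 38.9079

38.9079


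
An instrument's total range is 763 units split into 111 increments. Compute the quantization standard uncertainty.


resolution = range / divisions
resolution = 763 / 111 = 6.8738739
u_res = resolution / (2*sqrt(3))
u_res = 6.8738739 / 3.4641016
u_res = 1.9843

1.9843


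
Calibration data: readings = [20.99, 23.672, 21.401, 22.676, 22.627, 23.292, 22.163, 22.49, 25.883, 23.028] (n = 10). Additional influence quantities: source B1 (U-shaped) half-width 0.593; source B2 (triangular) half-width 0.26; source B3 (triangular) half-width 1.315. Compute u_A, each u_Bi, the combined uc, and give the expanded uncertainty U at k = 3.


mean = (20.99 + 23.672 + 21.401 + 22.676 + 22.627 + 23.292 + 22.163 + 22.49 + 25.883 + 23.028) / 10 = 22.8222
s = sqrt(sum((x - mean)^2)/(n-1)) = 1.3472139
u_A = s / sqrt(n) = 1.3472139 / sqrt(10) = 0.42602644
u_B1 = 0.593 / sqrt(2) = 0.41931432
u_B2 = 0.26 / sqrt(6) = 0.10614456
u_B3 = 1.315 / sqrt(6) = 0.5368465
uc = sqrt(0.42602644^2 + 0.41931432^2 + 0.10614456^2 + 0.5368465^2) = 0.81042819
U = k * uc = 3 * 0.81042819
U = 2.4313

2.4313


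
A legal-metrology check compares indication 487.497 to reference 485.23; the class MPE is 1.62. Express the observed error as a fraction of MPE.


e = indication - reference = 487.497 - 485.23 = 2.2670
|e| = 2.2670
ratio = |e| / MPE = 2.2670 / 1.62
ratio = 1.3994

1.3994


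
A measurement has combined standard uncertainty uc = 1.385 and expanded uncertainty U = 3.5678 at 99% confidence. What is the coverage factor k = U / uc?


k = U / uc
k = 3.5678 / 1.385
k = 2.576

2.576


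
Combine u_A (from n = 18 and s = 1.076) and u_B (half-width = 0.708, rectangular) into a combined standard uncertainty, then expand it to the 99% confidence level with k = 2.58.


u_A = s / sqrt(n) = 1.076 / sqrt(18) = 0.25361563
u_B = half_width / sqrt(3) = 0.708 / sqrt(3) = 0.40876399
uc = sqrt(u_A^2 + u_B^2) = sqrt(0.25361563^2 + 0.40876399^2) = 0.48104978
U = k * uc = 2.58 * 0.48104978
U = 1.2411

1.2411


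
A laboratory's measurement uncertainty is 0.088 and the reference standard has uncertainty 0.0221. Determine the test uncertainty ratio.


TUR = u_lab / u_ref
= 0.088 / 0.0221
= 3.9819

3.9819


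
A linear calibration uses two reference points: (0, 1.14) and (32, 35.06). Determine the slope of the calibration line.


slope = (y2 - y1) / (x2 - x1)
= (35.06 - 1.14) / (32 - 0)
= 33.9200 / 32
= 1.0600

1.0600


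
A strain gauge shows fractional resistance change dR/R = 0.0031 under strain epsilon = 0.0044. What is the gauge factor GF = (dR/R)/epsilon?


GF = (dR/R) / epsilon
= 0.0031 / 0.0044
= 0.7045

0.7045


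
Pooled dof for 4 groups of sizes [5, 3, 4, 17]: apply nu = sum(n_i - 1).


nu = sum_i (n_i - 1)
nu = ((5 - 1) + (3 - 1) + (4 - 1) + (17 - 1))
nu = 4 + 2 + 3 + 16
nu = 25

25


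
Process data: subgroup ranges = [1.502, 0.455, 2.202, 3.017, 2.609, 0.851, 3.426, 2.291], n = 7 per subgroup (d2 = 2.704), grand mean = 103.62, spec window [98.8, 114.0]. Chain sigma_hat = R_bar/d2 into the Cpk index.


R_bar = (1.502 + 0.455 + 2.202 + 3.017 + 2.609 + 0.851 + 3.426 + 2.291) / 8 = 2.044125
sigma = R_bar / d2 = 2.044125 / 2.704 = 0.75596339
Cp = (USL - LSL)/(6*sigma) = (114.0 - 98.8)/(6*0.75596339) = 3.3511
Cpu = (114.0 - 103.62)/(3*0.75596339) = 4.5769
Cpl = (103.62 - 98.8)/(3*0.75596339) = 2.1253
Cpk = min(Cpu, Cpl) = 2.1253

2.1253


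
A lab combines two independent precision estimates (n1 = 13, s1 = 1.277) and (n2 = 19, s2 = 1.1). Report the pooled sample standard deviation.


s_p = sqrt(((n1-1)*s1^2 + (n2-1)*s2^2) / (n1+n2-2))
numerator = (13-1)*1.277^2 + (19-1)*1.1^2 = 19.568748 + 21.78 = 41.348748
denominator = 13 + 19 - 2 = 30
s_p^2 = 41.348748 / 30 = 1.3782916
s_p = sqrt(1.3782916) = 1.1740

1.1740


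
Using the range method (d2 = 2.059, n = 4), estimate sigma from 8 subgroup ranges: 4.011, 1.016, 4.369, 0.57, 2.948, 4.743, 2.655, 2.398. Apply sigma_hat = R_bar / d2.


R_bar = (4.011 + 1.016 + 4.369 + 0.57 + 2.948 + 4.743 + 2.655 + 2.398) / 8
R_bar = 22.71 / 8 = 2.83875
sigma_hat = R_bar / d2 = 2.83875 / 2.059 = 1.3787

1.3787


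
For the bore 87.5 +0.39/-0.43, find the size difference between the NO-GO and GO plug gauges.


GO = nominal - lower_tol (smallest hole = maximum material condition)
GO = 87.5 - 0.43 = 87.07
NO-GO = nominal + upper_tol (largest hole = least material condition)
NO-GO = 87.5 + 0.39 = 87.89
spread = NO-GO - GO = 87.89 - 87.07 = 0.8200

0.8200


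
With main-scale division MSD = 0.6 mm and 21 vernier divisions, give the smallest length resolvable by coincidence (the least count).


LC = MSD / n_div
= 0.6 / 21
= 0.0286

0.0286


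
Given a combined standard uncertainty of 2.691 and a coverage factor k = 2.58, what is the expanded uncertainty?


U = k * uc
U = 2.58 * 2.691
U = 6.9428

6.9428


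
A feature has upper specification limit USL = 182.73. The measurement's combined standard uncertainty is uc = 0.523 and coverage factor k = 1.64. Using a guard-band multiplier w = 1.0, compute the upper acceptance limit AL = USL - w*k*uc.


U = k * uc = 1.64 * 0.523 = 0.85772
guard band g = w * U = 1.0 * 0.85772 = 0.85772
AL = USL - g = 182.73 - 0.85772
AL = 181.8723

181.8723


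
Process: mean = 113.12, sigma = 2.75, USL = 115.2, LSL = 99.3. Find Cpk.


Cpu = (USL - mean) / (3*sigma) = (115.2 - 113.12) / (3*2.75) = 0.2521
Cpl = (mean - LSL) / (3*sigma) = (113.12 - 99.3) / (3*2.75) = 1.6752
Cpk = min(Cpu, Cpl) = 0.2521

0.2521


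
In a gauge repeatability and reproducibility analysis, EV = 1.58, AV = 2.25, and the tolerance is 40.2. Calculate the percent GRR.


GRR = sqrt(EV^2 + AV^2) = sqrt(1.58^2 + 2.25^2) = 2.7493454
%GRR = GRR / tol * 100 = 2.7493454 / 40.2 * 100
%GRR = 6.8392

6.8392


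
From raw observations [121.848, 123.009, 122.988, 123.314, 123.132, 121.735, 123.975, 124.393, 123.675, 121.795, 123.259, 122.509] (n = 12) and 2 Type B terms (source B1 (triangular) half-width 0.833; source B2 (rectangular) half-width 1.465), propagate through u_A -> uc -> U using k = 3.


mean = (121.848 + 123.009 + 122.988 + 123.314 + 123.132 + 121.735 + 123.975 + 124.393 + 123.675 + 121.795 + 123.259 + 122.509) / 12 = 122.9693333
s = sqrt(sum((x - mean)^2)/(n-1)) = 0.86018892
u_A = s / sqrt(n) = 0.86018892 / sqrt(12) = 0.24831515
u_B1 = 0.833 / sqrt(6) = 0.34007083
u_B2 = 1.465 / sqrt(3) = 0.84581814
uc = sqrt(0.24831515^2 + 0.34007083^2 + 0.84581814^2) = 0.94483697
U = k * uc = 3 * 0.94483697
U = 2.8345

2.8345


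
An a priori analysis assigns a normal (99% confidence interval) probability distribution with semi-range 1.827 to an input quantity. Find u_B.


u_B = half_width / 2.576
u_B = 1.827 / 2.576
u_B = 0.7092

0.7092


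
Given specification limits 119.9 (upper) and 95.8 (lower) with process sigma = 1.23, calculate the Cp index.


Cp = (USL - LSL) / (6 * sigma)
= (119.9 - 95.8) / (6 * 1.23)
= 24.1000 / 7.3800
= 3.2656

3.2656


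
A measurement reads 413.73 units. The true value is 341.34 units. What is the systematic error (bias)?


Systematic error = measured - true
= 413.73 - 341.34
= 72.3900

72.3900


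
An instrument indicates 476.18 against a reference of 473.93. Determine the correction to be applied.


Correction = standard - reading
= 473.93 - 476.18
= -2.2500

-2.2500


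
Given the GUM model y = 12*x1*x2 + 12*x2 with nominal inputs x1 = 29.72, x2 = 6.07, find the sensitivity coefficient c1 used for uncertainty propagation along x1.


y = 12*x1*x2 + 12*x2
dy/dx1 = 12*x2
Evaluate at x2 = 6.07: c1 = 12 * 6.07
c1 = 72.8400

72.8400


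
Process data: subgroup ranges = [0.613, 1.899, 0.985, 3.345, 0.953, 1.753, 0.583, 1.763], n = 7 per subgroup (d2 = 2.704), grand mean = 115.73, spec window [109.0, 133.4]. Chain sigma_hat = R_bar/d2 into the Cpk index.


R_bar = (0.613 + 1.899 + 0.985 + 3.345 + 0.953 + 1.753 + 0.583 + 1.763) / 8 = 1.48675
sigma = R_bar / d2 = 1.48675 / 2.704 = 0.54983358
Cp = (USL - LSL)/(6*sigma) = (133.4 - 109.0)/(6*0.54983358) = 7.3962
Cpu = (133.4 - 115.73)/(3*0.54983358) = 10.7123
Cpl = (115.73 - 109.0)/(3*0.54983358) = 4.0800
Cpk = min(Cpu, Cpl) = 4.0800

4.0800


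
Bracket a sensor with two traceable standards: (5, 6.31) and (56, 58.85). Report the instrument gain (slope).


slope = (y2 - y1) / (x2 - x1)
= (58.85 - 6.31) / (56 - 5)
= 52.5400 / 51
= 1.0302

1.0302


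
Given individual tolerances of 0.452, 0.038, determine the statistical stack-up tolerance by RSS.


RSS = sqrt(0.452^2 + 0.038^2)
= sqrt(0.205748)
= 0.4536

0.4536


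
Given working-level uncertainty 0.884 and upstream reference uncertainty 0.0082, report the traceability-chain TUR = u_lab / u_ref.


TUR = u_lab / u_ref
= 0.884 / 0.0082
= 107.8049

107.8049


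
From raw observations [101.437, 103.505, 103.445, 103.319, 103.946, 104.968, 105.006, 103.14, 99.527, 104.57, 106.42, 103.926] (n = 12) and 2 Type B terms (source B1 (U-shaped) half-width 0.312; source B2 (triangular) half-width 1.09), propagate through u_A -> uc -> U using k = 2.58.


mean = (101.437 + 103.505 + 103.445 + 103.319 + 103.946 + 104.968 + 105.006 + 103.14 + 99.527 + 104.57 + 106.42 + 103.926) / 12 = 103.60075
s = sqrt(sum((x - mean)^2)/(n-1)) = 1.7724932
u_A = s / sqrt(n) = 1.7724932 / sqrt(12) = 0.51167471
u_B1 = 0.312 / sqrt(2) = 0.22061732
u_B2 = 1.09 / sqrt(6) = 0.44499064
uc = sqrt(0.51167471^2 + 0.22061732^2 + 0.44499064^2) = 0.71309164
U = k * uc = 2.58 * 0.71309164
U = 1.8398

1.8398


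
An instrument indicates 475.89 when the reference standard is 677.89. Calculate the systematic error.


Systematic error = measured - true
= 475.89 - 677.89
= -202.0000

-202.0000


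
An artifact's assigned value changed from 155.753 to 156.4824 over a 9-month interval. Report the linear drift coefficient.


rate = (v2 - v1) / months
= (156.4824 - 155.753) / 9
= 0.7294 / 9
= 0.0810

0.0810


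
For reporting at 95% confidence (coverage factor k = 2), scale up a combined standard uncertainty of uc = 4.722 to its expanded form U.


U = k * uc
U = 2 * 4.722
U = 9.4440

9.4440


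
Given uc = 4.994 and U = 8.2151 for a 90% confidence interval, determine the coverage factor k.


k = U / uc
k = 8.2151 / 4.994
k = 1.645

1.645


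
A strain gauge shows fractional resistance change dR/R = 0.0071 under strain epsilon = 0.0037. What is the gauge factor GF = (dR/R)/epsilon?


GF = (dR/R) / epsilon
= 0.0071 / 0.0037
= 1.9189

1.9189


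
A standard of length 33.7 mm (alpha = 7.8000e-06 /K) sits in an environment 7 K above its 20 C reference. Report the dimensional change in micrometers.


dL = L * alpha * dT
= 33.7 * 7.8000e-06 * 7
= 0.0018400 mm
dL_um = 0.0018400 * 1000 = 1.8400 um

1.8400


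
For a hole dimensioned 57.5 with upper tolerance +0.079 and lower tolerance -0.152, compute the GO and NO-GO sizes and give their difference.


GO = nominal - lower_tol (smallest hole = maximum material condition)
GO = 57.5 - 0.152 = 57.348
NO-GO = nominal + upper_tol (largest hole = least material condition)
NO-GO = 57.5 + 0.079 = 57.579
spread = NO-GO - GO = 57.579 - 57.348 = 0.2310

0.2310


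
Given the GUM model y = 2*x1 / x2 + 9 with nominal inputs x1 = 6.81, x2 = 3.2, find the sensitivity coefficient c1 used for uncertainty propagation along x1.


y = 2*x1 / x2 + 9
dy/dx1 = 2/x2
Evaluate at x2 = 3.2: c1 = 2 / 3.2
c1 = 0.6250

0.6250


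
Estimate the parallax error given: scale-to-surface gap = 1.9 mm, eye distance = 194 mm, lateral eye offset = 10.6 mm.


error = h * offset / d
= 1.9 * 10.6 / 194
= 0.1038

0.1038


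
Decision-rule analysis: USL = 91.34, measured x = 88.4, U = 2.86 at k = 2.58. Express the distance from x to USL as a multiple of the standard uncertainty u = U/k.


u = U / k = 2.86 / 2.58 = 1.1085271
margin = |USL - x| = |91.34 - 88.4| = 2.94
z = margin / u = 2.94 / 1.1085271
z = 2.6522

2.6522


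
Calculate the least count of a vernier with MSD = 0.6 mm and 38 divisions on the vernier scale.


LC = MSD / n_div
= 0.6 / 38
= 0.0158

0.0158


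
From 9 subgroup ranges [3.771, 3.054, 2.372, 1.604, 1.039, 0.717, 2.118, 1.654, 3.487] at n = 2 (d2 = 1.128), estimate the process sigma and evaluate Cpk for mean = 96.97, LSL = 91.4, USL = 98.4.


R_bar = (3.771 + 3.054 + 2.372 + 1.604 + 1.039 + 0.717 + 2.118 + 1.654 + 3.487) / 9 = 2.2017778
sigma = R_bar / d2 = 2.2017778 / 1.128 = 1.9519307
Cp = (USL - LSL)/(6*sigma) = (98.4 - 91.4)/(6*1.9519307) = 0.5977
Cpu = (98.4 - 96.97)/(3*1.9519307) = 0.2442
Cpl = (96.97 - 91.4)/(3*1.9519307) = 0.9512
Cpk = min(Cpu, Cpl) = 0.2442

0.2442


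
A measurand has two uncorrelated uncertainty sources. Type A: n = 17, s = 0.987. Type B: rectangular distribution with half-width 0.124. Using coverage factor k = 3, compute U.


u_A = s / sqrt(n) = 0.987 / sqrt(17) = 0.23938266
u_B = half_width / sqrt(3) = 0.124 / sqrt(3) = 0.071591433
uc = sqrt(u_A^2 + u_B^2) = sqrt(0.23938266^2 + 0.071591433^2) = 0.24985874
U = k * uc = 3 * 0.24985874
U = 0.7496

0.7496


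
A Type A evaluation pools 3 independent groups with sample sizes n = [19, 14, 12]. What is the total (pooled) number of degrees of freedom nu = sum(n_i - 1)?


nu = sum_i (n_i - 1)
nu = ((19 - 1) + (14 - 1) + (12 - 1))
nu = 18 + 13 + 11
nu = 42

42


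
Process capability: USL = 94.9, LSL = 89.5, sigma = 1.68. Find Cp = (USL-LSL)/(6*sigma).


Cp = (USL - LSL) / (6 * sigma)
= (94.9 - 89.5) / (6 * 1.68)
= 5.4000 / 10.0800
= 0.5357

0.5357


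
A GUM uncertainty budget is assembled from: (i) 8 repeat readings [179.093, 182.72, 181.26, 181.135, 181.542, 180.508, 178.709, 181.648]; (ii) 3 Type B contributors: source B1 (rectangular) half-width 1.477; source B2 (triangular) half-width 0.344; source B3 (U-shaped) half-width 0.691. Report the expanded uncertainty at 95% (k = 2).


mean = (179.093 + 182.72 + 181.26 + 181.135 + 181.542 + 180.508 + 178.709 + 181.648) / 8 = 180.826875
s = sqrt(sum((x - mean)^2)/(n-1)) = 1.3440615
u_A = s / sqrt(n) = 1.3440615 / sqrt(8) = 0.4751975
u_B1 = 1.477 / sqrt(3) = 0.85274635
u_B2 = 0.344 / sqrt(6) = 0.14043741
u_B3 = 0.691 / sqrt(2) = 0.48861079
uc = sqrt(0.4751975^2 + 0.85274635^2 + 0.14043741^2 + 0.48861079^2) = 1.1006599
U = k * uc = 2 * 1.1006599
U = 2.2013

2.2013


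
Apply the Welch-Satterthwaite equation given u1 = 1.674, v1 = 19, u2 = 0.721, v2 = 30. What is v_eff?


uc = sqrt(u1^2 + u2^2) = sqrt(1.674^2 + 0.721^2) = 1.8226676
v_eff = uc^4 / (u1^4/v1 + u2^4/v2)
= 1.8226676^4 / (1.674^4/19 + 0.721^4/30)
= 11.036463 / 0.42231049
v_eff = 26.1335

26.1335


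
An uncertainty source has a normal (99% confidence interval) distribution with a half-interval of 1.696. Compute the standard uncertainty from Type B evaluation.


u_B = half_width / 2.576
u_B = 1.696 / 2.576
u_B = 0.6584

0.6584


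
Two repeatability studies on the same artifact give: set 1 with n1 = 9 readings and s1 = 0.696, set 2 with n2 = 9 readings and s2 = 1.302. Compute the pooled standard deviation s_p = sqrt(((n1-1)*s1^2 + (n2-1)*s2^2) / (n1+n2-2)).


s_p = sqrt(((n1-1)*s1^2 + (n2-1)*s2^2) / (n1+n2-2))
numerator = (9-1)*0.696^2 + (9-1)*1.302^2 = 3.875328 + 13.561632 = 17.43696
denominator = 9 + 9 - 2 = 16
s_p^2 = 17.43696 / 16 = 1.08981
s_p = sqrt(1.08981) = 1.0439

1.0439


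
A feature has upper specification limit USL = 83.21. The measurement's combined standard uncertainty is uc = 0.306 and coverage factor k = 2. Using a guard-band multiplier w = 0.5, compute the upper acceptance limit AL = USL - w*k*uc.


U = k * uc = 2 * 0.306 = 0.612
guard band g = w * U = 0.5 * 0.612 = 0.306
AL = USL - g = 83.21 - 0.306
AL = 82.9040

82.9040


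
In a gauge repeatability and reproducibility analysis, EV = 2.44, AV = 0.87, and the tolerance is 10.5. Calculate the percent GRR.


GRR = sqrt(EV^2 + AV^2) = sqrt(2.44^2 + 0.87^2) = 2.5904633
%GRR = GRR / tol * 100 = 2.5904633 / 10.5 * 100
%GRR = 24.6711

24.6711


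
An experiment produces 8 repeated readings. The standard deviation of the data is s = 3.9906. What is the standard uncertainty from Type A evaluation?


u_A = s / sqrt(n)
u_A = 3.9906 / sqrt(8)
u_A = 3.9906 / 2.8284271
u_A = 1.4109

1.4109


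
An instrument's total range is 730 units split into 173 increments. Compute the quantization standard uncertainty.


resolution = range / divisions
resolution = 730 / 173 = 4.2196532
u_res = resolution / (2*sqrt(3))
u_res = 4.2196532 / 3.4641016
u_res = 1.2181

1.2181


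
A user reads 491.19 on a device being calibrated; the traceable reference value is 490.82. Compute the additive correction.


Correction = standard - reading
= 490.82 - 491.19
= -0.3700

-0.3700


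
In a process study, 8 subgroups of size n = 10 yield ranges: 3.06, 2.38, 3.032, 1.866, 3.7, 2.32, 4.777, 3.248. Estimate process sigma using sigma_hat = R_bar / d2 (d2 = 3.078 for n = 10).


R_bar = (3.06 + 2.38 + 3.032 + 1.866 + 3.7 + 2.32 + 4.777 + 3.248) / 8
R_bar = 24.383 / 8 = 3.047875
sigma_hat = R_bar / d2 = 3.047875 / 3.078 = 0.9902

0.9902


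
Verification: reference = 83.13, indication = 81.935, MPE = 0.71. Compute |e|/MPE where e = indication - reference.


e = indication - reference = 81.935 - 83.13 = -1.1950
|e| = 1.1950
ratio = |e| / MPE = 1.1950 / 0.71
ratio = 1.6831

1.6831


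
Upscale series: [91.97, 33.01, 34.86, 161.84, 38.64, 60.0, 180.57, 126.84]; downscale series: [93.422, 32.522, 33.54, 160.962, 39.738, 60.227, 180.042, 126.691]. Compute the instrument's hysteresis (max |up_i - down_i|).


|91.97 - 93.422| = 1.4520
|33.01 - 32.522| = 0.4880
|34.86 - 33.54| = 1.3200
|161.84 - 160.962| = 0.8780
|38.64 - 39.738| = 1.0980
|60.0 - 60.227| = 0.2270
|180.57 - 180.042| = 0.5280
|126.84 - 126.691| = 0.1490
hysteresis = max(diffs) = 1.4520

1.4520


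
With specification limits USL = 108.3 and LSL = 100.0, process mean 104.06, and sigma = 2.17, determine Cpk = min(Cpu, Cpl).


Cpu = (USL - mean) / (3*sigma) = (108.3 - 104.06) / (3*2.17) = 0.6513
Cpl = (mean - LSL) / (3*sigma) = (104.06 - 100.0) / (3*2.17) = 0.6237
Cpk = min(Cpu, Cpl) = 0.6237

0.6237


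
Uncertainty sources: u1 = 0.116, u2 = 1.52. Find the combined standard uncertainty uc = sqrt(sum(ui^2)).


uc = sqrt(0.116^2 + 1.52^2)
uc = sqrt(2.323856)
uc = 1.5244

1.5244


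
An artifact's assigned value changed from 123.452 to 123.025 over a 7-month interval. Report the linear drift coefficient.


rate = (v2 - v1) / months
= (123.025 - 123.452) / 7
= -0.4270 / 7
= -0.0610

-0.0610


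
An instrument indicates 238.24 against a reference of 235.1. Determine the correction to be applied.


Correction = standard - reading
= 235.1 - 238.24
= -3.1400

-3.1400


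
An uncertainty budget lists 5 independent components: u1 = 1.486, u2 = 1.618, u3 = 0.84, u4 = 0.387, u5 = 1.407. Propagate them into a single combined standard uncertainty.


uc = sqrt(1.486^2 + 1.618^2 + 0.84^2 + 0.387^2 + 1.407^2)
uc = sqrt(7.661138)
uc = 2.7679

2.7679


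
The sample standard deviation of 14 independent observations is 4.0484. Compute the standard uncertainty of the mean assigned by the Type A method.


u_A = s / sqrt(n)
u_A = 4.0484 / sqrt(14)
u_A = 4.0484 / 3.7416574
u_A = 1.0820

1.0820


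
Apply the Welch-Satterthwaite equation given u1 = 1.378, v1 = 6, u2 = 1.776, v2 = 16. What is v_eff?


uc = sqrt(u1^2 + u2^2) = sqrt(1.378^2 + 1.776^2) = 2.2479012
v_eff = uc^4 / (u1^4/v1 + u2^4/v2)
= 2.2479012^4 / (1.378^4/6 + 1.776^4/16)
= 25.533413 / 1.2227617
v_eff = 20.8818

20.8818


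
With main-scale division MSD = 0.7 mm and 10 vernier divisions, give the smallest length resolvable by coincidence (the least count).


LC = MSD / n_div
= 0.7 / 10
= 0.0700

0.0700


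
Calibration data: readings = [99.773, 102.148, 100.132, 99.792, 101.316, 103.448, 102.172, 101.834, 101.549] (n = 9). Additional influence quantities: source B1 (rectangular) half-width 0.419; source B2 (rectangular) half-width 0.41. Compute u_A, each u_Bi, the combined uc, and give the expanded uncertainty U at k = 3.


mean = (99.773 + 102.148 + 100.132 + 99.792 + 101.316 + 103.448 + 102.172 + 101.834 + 101.549) / 9 = 101.3515556
s = sqrt(sum((x - mean)^2)/(n-1)) = 1.2443322
u_A = s / sqrt(n) = 1.2443322 / sqrt(9) = 0.4147774
u_B1 = 0.419 / sqrt(3) = 0.24190976
u_B2 = 0.41 / sqrt(3) = 0.23671361
uc = sqrt(0.4147774^2 + 0.24190976^2 + 0.23671361^2) = 0.53534471
U = k * uc = 3 * 0.53534471
U = 1.6060

1.6060


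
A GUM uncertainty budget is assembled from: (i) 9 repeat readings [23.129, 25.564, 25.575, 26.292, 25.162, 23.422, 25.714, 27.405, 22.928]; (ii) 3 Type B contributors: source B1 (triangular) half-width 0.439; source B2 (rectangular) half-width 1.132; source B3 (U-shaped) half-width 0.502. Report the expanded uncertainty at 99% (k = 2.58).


mean = (23.129 + 25.564 + 25.575 + 26.292 + 25.162 + 23.422 + 25.714 + 27.405 + 22.928) / 9 = 25.02122222
s = sqrt(sum((x - mean)^2)/(n-1)) = 1.5377705
u_A = s / sqrt(n) = 1.5377705 / sqrt(9) = 0.51259017
u_B1 = 0.439 / sqrt(6) = 0.179221
u_B2 = 1.132 / sqrt(3) = 0.6535605
u_B3 = 0.502 / sqrt(2) = 0.3549676
uc = sqrt(0.51259017^2 + 0.179221^2 + 0.6535605^2 + 0.3549676^2) = 0.92087576
U = k * uc = 2.58 * 0.92087576
U = 2.3759

2.3759


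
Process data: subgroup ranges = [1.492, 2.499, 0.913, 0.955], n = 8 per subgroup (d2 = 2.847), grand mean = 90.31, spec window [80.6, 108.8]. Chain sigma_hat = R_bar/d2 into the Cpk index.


R_bar = (1.492 + 2.499 + 0.913 + 0.955) / 4 = 1.46475
sigma = R_bar / d2 = 1.46475 / 2.847 = 0.51448894
Cp = (USL - LSL)/(6*sigma) = (108.8 - 80.6)/(6*0.51448894) = 9.1353
Cpu = (108.8 - 90.31)/(3*0.51448894) = 11.9795
Cpl = (90.31 - 80.6)/(3*0.51448894) = 6.2910
Cpk = min(Cpu, Cpl) = 6.2910

6.2910


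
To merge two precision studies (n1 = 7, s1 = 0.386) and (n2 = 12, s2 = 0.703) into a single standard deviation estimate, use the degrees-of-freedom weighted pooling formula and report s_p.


s_p = sqrt(((n1-1)*s1^2 + (n2-1)*s2^2) / (n1+n2-2))
numerator = (7-1)*0.386^2 + (12-1)*0.703^2 = 0.893976 + 5.436299 = 6.330275
denominator = 7 + 12 - 2 = 17
s_p^2 = 6.330275 / 17 = 0.37236912
s_p = sqrt(0.37236912) = 0.6102

0.6102


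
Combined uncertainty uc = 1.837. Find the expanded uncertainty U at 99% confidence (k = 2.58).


U = k * uc
U = 2.58 * 1.837
U = 4.7395

4.7395


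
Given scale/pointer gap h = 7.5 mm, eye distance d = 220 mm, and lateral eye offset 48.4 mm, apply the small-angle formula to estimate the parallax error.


error = h * offset / d
= 7.5 * 48.4 / 220
= 1.6500

1.6500


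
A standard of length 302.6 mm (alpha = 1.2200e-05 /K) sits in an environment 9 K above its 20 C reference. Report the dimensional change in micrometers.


dL = L * alpha * dT
= 302.6 * 1.2200e-05 * 9
= 0.0332255 mm
dL_um = 0.0332255 * 1000 = 33.2255 um

33.2255


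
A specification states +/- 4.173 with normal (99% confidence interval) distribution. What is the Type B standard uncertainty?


u_B = half_width / 2.576
u_B = 4.173 / 2.576
u_B = 1.6200

1.6200


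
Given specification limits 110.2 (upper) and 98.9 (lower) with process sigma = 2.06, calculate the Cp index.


Cp = (USL - LSL) / (6 * sigma)
= (110.2 - 98.9) / (6 * 2.06)
= 11.3000 / 12.3600
= 0.9142

0.9142


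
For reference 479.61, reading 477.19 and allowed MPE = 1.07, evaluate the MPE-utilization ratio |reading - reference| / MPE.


e = indication - reference = 477.19 - 479.61 = -2.4200
|e| = 2.4200
ratio = |e| / MPE = 2.4200 / 1.07
ratio = 2.2617

2.2617


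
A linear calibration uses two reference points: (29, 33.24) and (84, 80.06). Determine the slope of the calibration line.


slope = (y2 - y1) / (x2 - x1)
= (80.06 - 33.24) / (84 - 29)
= 46.8200 / 55
= 0.8513

0.8513


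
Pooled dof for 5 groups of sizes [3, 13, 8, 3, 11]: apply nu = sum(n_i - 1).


nu = sum_i (n_i - 1)
nu = ((3 - 1) + (13 - 1) + (8 - 1) + (3 - 1) + (11 - 1))
nu = 2 + 12 + 7 + 2 + 10
nu = 33

33


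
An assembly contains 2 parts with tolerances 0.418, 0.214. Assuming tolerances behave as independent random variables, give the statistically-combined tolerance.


RSS = sqrt(0.418^2 + 0.214^2)
= sqrt(0.22052)
= 0.4696

0.4696


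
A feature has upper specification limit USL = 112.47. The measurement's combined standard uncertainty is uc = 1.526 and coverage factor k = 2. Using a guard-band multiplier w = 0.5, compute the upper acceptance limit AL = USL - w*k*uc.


U = k * uc = 2 * 1.526 = 3.052
guard band g = w * U = 0.5 * 3.052 = 1.526
AL = USL - g = 112.47 - 1.526
AL = 110.9440

110.9440


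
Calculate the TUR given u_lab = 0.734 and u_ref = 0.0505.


TUR = u_lab / u_ref
= 0.734 / 0.0505
= 14.5347

14.5347


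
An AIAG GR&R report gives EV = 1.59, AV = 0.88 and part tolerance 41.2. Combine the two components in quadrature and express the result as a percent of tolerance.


GRR = sqrt(EV^2 + AV^2) = sqrt(1.59^2 + 0.88^2) = 1.8172782
%GRR = GRR / tol * 100 = 1.8172782 / 41.2 * 100
%GRR = 4.4109

4.4109


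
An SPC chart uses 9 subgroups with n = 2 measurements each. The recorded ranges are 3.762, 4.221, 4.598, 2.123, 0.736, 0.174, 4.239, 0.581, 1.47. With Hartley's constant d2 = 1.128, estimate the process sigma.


R_bar = (3.762 + 4.221 + 4.598 + 2.123 + 0.736 + 0.174 + 4.239 + 0.581 + 1.47) / 9
R_bar = 21.904 / 9 = 2.4337778
sigma_hat = R_bar / d2 = 2.4337778 / 1.128 = 2.1576

2.1576
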